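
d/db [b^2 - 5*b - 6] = 2*b - 5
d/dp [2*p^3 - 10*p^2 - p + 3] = 6*p^2 - 20*p - 1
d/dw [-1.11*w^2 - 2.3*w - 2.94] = -2.22*w - 2.3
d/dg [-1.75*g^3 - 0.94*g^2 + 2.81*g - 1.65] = -5.25*g^2 - 1.88*g + 2.81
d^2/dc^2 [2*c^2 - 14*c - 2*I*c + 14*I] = 4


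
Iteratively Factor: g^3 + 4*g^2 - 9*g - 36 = (g - 3)*(g^2 + 7*g + 12) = (g - 3)*(g + 4)*(g + 3)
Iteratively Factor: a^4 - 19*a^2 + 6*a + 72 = (a - 3)*(a^3 + 3*a^2 - 10*a - 24) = (a - 3)^2*(a^2 + 6*a + 8) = (a - 3)^2*(a + 4)*(a + 2)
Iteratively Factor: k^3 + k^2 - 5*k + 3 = (k - 1)*(k^2 + 2*k - 3) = (k - 1)^2*(k + 3)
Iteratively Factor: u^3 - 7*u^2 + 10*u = (u - 5)*(u^2 - 2*u) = u*(u - 5)*(u - 2)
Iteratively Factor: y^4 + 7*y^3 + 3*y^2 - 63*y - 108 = (y + 3)*(y^3 + 4*y^2 - 9*y - 36) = (y + 3)*(y + 4)*(y^2 - 9) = (y + 3)^2*(y + 4)*(y - 3)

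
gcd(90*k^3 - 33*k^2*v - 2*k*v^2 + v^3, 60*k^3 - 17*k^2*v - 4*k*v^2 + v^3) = 15*k^2 - 8*k*v + v^2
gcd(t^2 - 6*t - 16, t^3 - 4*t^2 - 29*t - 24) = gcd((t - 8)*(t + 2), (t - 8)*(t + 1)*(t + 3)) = t - 8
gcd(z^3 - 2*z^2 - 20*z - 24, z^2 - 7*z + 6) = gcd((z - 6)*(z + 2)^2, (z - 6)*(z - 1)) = z - 6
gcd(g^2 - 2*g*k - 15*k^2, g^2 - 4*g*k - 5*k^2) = g - 5*k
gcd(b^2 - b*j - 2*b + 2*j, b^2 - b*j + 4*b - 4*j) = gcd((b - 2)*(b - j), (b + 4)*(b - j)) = b - j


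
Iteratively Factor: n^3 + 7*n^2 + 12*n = (n + 3)*(n^2 + 4*n) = (n + 3)*(n + 4)*(n)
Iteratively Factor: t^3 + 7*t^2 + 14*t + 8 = (t + 1)*(t^2 + 6*t + 8) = (t + 1)*(t + 4)*(t + 2)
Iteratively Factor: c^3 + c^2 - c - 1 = (c - 1)*(c^2 + 2*c + 1) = (c - 1)*(c + 1)*(c + 1)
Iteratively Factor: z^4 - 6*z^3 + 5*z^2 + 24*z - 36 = (z - 3)*(z^3 - 3*z^2 - 4*z + 12) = (z - 3)*(z - 2)*(z^2 - z - 6) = (z - 3)*(z - 2)*(z + 2)*(z - 3)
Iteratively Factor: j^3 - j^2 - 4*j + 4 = (j - 2)*(j^2 + j - 2) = (j - 2)*(j - 1)*(j + 2)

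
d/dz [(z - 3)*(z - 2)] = 2*z - 5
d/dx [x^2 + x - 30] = 2*x + 1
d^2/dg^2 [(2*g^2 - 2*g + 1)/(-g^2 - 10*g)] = 2*(22*g^3 - 3*g^2 - 30*g - 100)/(g^3*(g^3 + 30*g^2 + 300*g + 1000))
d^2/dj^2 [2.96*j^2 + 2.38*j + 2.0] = 5.92000000000000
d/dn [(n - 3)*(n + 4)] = 2*n + 1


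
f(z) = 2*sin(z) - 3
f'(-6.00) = 1.92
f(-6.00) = -2.44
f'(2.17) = -1.13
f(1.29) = -1.08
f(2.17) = -1.35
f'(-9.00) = -1.82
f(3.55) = -3.79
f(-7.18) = -4.56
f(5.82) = -3.89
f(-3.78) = -1.81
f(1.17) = -1.16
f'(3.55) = -1.84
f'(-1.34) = 0.46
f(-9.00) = -3.82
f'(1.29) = 0.55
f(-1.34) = -4.95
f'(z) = 2*cos(z)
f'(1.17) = 0.78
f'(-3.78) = -1.61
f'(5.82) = 1.79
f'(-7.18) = 1.25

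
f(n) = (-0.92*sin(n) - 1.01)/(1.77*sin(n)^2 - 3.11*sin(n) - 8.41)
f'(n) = (-3.54*sin(n)*cos(n) + 3.11*cos(n))*(-0.92*sin(n) - 1.01)/(1.77*sin(n)^2 - 3.11*sin(n) - 8.41)^2 - 0.92*cos(n)/(1.77*sin(n)^2 - 3.11*sin(n) - 8.41)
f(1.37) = 0.20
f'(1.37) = 0.02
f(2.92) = 0.13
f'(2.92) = -0.07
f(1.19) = 0.19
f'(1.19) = 0.04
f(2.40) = 0.17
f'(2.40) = -0.06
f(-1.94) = 0.04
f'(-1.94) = -0.06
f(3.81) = 0.08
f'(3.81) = -0.07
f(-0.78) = 0.07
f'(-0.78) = 0.07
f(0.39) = 0.15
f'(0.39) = 0.07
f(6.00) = 0.10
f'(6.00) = 0.07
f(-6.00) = 0.14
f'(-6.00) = 0.07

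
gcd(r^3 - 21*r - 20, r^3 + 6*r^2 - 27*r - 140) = r^2 - r - 20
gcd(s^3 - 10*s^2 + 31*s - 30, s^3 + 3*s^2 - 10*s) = s - 2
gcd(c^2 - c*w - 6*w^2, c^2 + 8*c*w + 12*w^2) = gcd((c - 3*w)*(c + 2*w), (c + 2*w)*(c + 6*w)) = c + 2*w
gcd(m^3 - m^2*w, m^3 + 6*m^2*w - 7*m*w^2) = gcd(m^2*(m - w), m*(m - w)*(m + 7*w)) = -m^2 + m*w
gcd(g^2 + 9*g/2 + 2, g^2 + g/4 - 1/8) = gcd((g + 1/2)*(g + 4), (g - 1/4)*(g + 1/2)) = g + 1/2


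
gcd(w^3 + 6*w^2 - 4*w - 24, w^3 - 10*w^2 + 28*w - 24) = w - 2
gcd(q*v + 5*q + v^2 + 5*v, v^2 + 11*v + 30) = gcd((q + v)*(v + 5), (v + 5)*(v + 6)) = v + 5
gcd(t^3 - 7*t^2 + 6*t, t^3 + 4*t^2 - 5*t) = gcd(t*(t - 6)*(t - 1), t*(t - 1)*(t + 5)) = t^2 - t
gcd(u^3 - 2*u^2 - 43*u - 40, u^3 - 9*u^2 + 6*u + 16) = u^2 - 7*u - 8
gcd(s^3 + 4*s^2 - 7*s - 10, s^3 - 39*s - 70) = s + 5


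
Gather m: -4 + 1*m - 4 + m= 2*m - 8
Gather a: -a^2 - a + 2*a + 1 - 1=-a^2 + a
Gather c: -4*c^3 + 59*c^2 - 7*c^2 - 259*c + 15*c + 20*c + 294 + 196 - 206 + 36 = -4*c^3 + 52*c^2 - 224*c + 320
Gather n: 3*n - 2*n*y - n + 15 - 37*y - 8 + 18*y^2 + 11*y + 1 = n*(2 - 2*y) + 18*y^2 - 26*y + 8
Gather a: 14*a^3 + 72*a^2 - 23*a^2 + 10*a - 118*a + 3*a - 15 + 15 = 14*a^3 + 49*a^2 - 105*a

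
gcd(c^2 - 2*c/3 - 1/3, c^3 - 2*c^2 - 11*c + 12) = c - 1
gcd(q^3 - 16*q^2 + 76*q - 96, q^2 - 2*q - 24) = q - 6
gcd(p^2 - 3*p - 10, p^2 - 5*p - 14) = p + 2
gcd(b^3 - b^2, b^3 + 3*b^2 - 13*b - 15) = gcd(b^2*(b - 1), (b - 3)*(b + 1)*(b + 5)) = 1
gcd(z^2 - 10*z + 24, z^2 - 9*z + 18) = z - 6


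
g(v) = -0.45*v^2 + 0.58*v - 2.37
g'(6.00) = -4.82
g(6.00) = -15.09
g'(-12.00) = 11.38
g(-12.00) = -74.13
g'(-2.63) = 2.95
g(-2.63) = -7.01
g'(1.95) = -1.18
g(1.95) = -2.95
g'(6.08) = -4.89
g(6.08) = -15.48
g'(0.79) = -0.13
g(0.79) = -2.19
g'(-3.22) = 3.48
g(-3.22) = -8.90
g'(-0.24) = 0.80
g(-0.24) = -2.54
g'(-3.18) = 3.44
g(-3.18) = -8.76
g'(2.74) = -1.89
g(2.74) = -4.16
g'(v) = 0.58 - 0.9*v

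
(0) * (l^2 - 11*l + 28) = 0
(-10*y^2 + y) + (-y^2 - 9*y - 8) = -11*y^2 - 8*y - 8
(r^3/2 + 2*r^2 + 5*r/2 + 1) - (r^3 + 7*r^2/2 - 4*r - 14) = -r^3/2 - 3*r^2/2 + 13*r/2 + 15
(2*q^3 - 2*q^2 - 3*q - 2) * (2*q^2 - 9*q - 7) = 4*q^5 - 22*q^4 - 2*q^3 + 37*q^2 + 39*q + 14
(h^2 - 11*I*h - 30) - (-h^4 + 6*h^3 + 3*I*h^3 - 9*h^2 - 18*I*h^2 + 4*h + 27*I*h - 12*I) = h^4 - 6*h^3 - 3*I*h^3 + 10*h^2 + 18*I*h^2 - 4*h - 38*I*h - 30 + 12*I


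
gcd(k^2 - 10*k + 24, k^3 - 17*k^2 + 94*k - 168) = k^2 - 10*k + 24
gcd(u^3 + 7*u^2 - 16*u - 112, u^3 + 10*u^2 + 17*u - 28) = u^2 + 11*u + 28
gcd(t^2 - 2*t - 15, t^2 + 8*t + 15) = t + 3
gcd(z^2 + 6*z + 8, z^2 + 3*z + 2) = z + 2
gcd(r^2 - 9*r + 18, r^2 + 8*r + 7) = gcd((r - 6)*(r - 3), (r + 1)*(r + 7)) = 1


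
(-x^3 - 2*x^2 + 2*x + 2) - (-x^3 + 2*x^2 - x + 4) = -4*x^2 + 3*x - 2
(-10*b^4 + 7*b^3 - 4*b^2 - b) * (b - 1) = -10*b^5 + 17*b^4 - 11*b^3 + 3*b^2 + b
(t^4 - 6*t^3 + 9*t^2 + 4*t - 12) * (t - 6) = t^5 - 12*t^4 + 45*t^3 - 50*t^2 - 36*t + 72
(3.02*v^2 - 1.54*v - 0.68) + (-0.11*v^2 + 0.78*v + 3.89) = 2.91*v^2 - 0.76*v + 3.21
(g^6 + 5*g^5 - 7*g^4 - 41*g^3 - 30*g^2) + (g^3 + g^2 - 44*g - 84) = g^6 + 5*g^5 - 7*g^4 - 40*g^3 - 29*g^2 - 44*g - 84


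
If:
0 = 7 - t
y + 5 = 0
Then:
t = 7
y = -5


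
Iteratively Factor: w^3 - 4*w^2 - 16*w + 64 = (w + 4)*(w^2 - 8*w + 16) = (w - 4)*(w + 4)*(w - 4)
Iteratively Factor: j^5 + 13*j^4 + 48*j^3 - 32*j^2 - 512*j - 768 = (j + 4)*(j^4 + 9*j^3 + 12*j^2 - 80*j - 192) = (j + 4)^2*(j^3 + 5*j^2 - 8*j - 48) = (j + 4)^3*(j^2 + j - 12) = (j + 4)^4*(j - 3)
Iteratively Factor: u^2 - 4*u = (u - 4)*(u)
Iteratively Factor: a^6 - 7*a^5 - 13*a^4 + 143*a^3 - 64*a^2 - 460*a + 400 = (a + 4)*(a^5 - 11*a^4 + 31*a^3 + 19*a^2 - 140*a + 100) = (a + 2)*(a + 4)*(a^4 - 13*a^3 + 57*a^2 - 95*a + 50) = (a - 2)*(a + 2)*(a + 4)*(a^3 - 11*a^2 + 35*a - 25) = (a - 2)*(a - 1)*(a + 2)*(a + 4)*(a^2 - 10*a + 25) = (a - 5)*(a - 2)*(a - 1)*(a + 2)*(a + 4)*(a - 5)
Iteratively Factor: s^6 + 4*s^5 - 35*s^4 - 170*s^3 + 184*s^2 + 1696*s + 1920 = (s - 5)*(s^5 + 9*s^4 + 10*s^3 - 120*s^2 - 416*s - 384) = (s - 5)*(s + 3)*(s^4 + 6*s^3 - 8*s^2 - 96*s - 128) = (s - 5)*(s + 3)*(s + 4)*(s^3 + 2*s^2 - 16*s - 32) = (s - 5)*(s + 3)*(s + 4)^2*(s^2 - 2*s - 8) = (s - 5)*(s - 4)*(s + 3)*(s + 4)^2*(s + 2)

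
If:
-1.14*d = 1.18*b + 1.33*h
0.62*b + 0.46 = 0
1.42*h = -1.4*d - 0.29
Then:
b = -0.74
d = -6.70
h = 6.40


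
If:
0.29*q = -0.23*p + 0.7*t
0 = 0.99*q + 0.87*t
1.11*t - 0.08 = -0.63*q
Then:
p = 0.60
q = -0.13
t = 0.14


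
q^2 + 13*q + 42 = (q + 6)*(q + 7)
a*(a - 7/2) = a^2 - 7*a/2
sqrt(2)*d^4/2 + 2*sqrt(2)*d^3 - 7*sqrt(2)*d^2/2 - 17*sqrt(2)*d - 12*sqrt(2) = (d/2 + 1)*(d - 3)*(d + 4)*(sqrt(2)*d + sqrt(2))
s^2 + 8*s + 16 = (s + 4)^2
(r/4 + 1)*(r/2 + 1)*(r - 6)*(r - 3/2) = r^4/8 - 3*r^3/16 - 7*r^2/2 - 3*r/4 + 9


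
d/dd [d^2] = 2*d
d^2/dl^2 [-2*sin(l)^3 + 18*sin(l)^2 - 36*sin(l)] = 18*sin(l)^3 - 72*sin(l)^2 + 24*sin(l) + 36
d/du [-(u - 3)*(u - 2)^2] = (8 - 3*u)*(u - 2)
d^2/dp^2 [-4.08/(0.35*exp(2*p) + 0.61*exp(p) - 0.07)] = (-4.08*(0.7*exp(p) + 0.61)*(1.4*exp(p) + 1.22)*exp(p) + (5.712*exp(p) + 2.4888)*(0.35*exp(2*p) + 0.61*exp(p) - 0.07))*exp(p)/(0.35*exp(2*p) + 0.61*exp(p) - 0.07)^3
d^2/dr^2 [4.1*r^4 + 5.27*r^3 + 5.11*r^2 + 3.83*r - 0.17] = 49.2*r^2 + 31.62*r + 10.22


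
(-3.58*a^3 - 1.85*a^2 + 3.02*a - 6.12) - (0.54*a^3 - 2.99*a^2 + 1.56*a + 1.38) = -4.12*a^3 + 1.14*a^2 + 1.46*a - 7.5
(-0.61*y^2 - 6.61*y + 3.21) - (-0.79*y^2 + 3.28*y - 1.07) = 0.18*y^2 - 9.89*y + 4.28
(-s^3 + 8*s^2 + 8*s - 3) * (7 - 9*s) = 9*s^4 - 79*s^3 - 16*s^2 + 83*s - 21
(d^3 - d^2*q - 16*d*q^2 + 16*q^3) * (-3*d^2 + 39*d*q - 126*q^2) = -3*d^5 + 42*d^4*q - 117*d^3*q^2 - 546*d^2*q^3 + 2640*d*q^4 - 2016*q^5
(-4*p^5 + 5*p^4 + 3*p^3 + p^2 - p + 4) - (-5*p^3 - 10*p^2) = -4*p^5 + 5*p^4 + 8*p^3 + 11*p^2 - p + 4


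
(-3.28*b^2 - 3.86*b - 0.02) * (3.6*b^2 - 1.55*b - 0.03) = -11.808*b^4 - 8.812*b^3 + 6.0094*b^2 + 0.1468*b + 0.0006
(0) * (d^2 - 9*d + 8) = 0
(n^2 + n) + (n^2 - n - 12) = 2*n^2 - 12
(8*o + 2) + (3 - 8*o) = 5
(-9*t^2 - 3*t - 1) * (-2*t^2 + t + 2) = 18*t^4 - 3*t^3 - 19*t^2 - 7*t - 2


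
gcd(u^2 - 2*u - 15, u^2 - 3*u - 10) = u - 5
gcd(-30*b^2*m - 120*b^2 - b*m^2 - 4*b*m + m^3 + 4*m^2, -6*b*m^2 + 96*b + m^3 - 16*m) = 6*b*m + 24*b - m^2 - 4*m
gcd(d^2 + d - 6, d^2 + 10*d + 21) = d + 3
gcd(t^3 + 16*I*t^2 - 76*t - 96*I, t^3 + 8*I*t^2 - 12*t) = t^2 + 8*I*t - 12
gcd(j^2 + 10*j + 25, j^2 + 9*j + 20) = j + 5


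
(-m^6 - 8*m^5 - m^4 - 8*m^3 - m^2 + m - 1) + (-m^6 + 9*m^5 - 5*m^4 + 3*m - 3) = -2*m^6 + m^5 - 6*m^4 - 8*m^3 - m^2 + 4*m - 4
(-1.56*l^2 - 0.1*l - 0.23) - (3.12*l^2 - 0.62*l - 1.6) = -4.68*l^2 + 0.52*l + 1.37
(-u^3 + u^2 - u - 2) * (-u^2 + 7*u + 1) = u^5 - 8*u^4 + 7*u^3 - 4*u^2 - 15*u - 2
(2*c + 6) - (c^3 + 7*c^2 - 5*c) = -c^3 - 7*c^2 + 7*c + 6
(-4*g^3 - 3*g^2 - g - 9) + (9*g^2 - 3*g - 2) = -4*g^3 + 6*g^2 - 4*g - 11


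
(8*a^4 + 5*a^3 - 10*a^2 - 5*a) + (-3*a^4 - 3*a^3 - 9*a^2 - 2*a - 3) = 5*a^4 + 2*a^3 - 19*a^2 - 7*a - 3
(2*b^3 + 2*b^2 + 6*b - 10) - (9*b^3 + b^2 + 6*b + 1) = -7*b^3 + b^2 - 11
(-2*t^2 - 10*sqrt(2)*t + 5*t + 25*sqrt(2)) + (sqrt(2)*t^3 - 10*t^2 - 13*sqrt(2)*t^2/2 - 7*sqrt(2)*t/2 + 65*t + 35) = sqrt(2)*t^3 - 12*t^2 - 13*sqrt(2)*t^2/2 - 27*sqrt(2)*t/2 + 70*t + 35 + 25*sqrt(2)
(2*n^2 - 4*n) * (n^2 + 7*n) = 2*n^4 + 10*n^3 - 28*n^2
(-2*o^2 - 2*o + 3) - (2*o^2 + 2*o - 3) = -4*o^2 - 4*o + 6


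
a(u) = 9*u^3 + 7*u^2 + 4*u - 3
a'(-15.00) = 5869.00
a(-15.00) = -28863.00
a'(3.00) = 289.00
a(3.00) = 315.00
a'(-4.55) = 499.27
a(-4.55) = -724.05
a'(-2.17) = 100.76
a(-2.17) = -70.68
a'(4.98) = 743.33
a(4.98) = 1302.08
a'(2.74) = 245.07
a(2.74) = 245.65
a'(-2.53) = 141.40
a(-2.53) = -114.06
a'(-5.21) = 663.95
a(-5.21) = -1106.62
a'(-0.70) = 7.43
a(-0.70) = -5.46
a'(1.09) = 51.34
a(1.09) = 21.33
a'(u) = 27*u^2 + 14*u + 4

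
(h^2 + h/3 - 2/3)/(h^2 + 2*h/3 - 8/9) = 3*(h + 1)/(3*h + 4)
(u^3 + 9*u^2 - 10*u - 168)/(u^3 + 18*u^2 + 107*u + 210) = (u - 4)/(u + 5)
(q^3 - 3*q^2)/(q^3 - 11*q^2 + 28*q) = q*(q - 3)/(q^2 - 11*q + 28)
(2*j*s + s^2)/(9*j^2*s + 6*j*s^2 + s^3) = (2*j + s)/(9*j^2 + 6*j*s + s^2)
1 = 1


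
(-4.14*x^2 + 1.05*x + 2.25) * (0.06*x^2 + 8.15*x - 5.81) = -0.2484*x^4 - 33.678*x^3 + 32.7459*x^2 + 12.237*x - 13.0725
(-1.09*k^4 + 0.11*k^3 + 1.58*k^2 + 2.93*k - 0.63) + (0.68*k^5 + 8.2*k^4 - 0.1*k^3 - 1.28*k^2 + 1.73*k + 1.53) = 0.68*k^5 + 7.11*k^4 + 0.01*k^3 + 0.3*k^2 + 4.66*k + 0.9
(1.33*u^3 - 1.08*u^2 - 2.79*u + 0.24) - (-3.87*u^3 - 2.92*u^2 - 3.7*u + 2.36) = 5.2*u^3 + 1.84*u^2 + 0.91*u - 2.12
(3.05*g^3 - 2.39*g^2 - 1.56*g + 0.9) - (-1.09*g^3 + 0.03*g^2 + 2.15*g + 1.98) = 4.14*g^3 - 2.42*g^2 - 3.71*g - 1.08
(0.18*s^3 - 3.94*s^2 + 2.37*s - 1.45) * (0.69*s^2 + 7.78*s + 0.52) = 0.1242*s^5 - 1.3182*s^4 - 28.9243*s^3 + 15.3893*s^2 - 10.0486*s - 0.754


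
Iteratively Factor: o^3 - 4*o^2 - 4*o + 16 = (o + 2)*(o^2 - 6*o + 8) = (o - 2)*(o + 2)*(o - 4)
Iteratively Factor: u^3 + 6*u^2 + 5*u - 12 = (u + 3)*(u^2 + 3*u - 4) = (u - 1)*(u + 3)*(u + 4)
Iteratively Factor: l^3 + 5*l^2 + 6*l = (l)*(l^2 + 5*l + 6) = l*(l + 2)*(l + 3)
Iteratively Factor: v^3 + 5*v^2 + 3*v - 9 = (v - 1)*(v^2 + 6*v + 9) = (v - 1)*(v + 3)*(v + 3)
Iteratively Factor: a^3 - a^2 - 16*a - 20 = (a + 2)*(a^2 - 3*a - 10) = (a - 5)*(a + 2)*(a + 2)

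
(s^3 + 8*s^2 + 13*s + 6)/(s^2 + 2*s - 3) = (s^3 + 8*s^2 + 13*s + 6)/(s^2 + 2*s - 3)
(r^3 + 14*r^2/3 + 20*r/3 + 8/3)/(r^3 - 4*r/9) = 3*(r^2 + 4*r + 4)/(r*(3*r - 2))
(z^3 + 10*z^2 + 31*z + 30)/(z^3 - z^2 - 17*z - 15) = (z^2 + 7*z + 10)/(z^2 - 4*z - 5)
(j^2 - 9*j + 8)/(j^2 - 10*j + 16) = (j - 1)/(j - 2)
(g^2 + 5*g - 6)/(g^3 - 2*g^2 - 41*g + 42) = 1/(g - 7)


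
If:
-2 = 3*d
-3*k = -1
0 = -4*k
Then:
No Solution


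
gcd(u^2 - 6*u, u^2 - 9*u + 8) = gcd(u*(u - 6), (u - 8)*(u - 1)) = 1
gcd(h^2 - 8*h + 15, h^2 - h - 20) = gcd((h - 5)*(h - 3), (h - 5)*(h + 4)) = h - 5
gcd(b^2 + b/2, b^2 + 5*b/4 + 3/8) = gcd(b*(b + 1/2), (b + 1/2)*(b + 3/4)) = b + 1/2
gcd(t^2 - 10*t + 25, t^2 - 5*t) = t - 5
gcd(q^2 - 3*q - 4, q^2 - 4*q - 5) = q + 1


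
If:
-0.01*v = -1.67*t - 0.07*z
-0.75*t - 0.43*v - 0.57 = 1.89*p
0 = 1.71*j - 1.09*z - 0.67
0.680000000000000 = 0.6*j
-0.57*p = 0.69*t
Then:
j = 1.13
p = 0.07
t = -0.06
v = -1.53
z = 1.16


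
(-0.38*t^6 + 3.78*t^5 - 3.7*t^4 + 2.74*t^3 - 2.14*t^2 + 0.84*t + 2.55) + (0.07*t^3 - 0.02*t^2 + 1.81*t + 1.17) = -0.38*t^6 + 3.78*t^5 - 3.7*t^4 + 2.81*t^3 - 2.16*t^2 + 2.65*t + 3.72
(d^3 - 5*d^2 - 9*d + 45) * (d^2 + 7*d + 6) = d^5 + 2*d^4 - 38*d^3 - 48*d^2 + 261*d + 270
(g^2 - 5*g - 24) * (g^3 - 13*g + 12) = g^5 - 5*g^4 - 37*g^3 + 77*g^2 + 252*g - 288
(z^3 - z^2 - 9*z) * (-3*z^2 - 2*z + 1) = -3*z^5 + z^4 + 30*z^3 + 17*z^2 - 9*z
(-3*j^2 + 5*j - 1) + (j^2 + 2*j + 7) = -2*j^2 + 7*j + 6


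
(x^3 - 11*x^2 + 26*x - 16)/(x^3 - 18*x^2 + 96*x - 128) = (x - 1)/(x - 8)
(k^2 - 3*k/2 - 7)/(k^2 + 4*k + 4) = (k - 7/2)/(k + 2)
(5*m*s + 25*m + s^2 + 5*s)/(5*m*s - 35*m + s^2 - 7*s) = (s + 5)/(s - 7)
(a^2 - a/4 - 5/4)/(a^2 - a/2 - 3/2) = (4*a - 5)/(2*(2*a - 3))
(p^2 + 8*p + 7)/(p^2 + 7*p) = (p + 1)/p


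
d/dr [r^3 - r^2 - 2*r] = 3*r^2 - 2*r - 2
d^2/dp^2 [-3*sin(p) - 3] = 3*sin(p)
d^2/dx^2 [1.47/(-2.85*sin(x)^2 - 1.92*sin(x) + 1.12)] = (47.7603*sin(x)^4 + 24.13152*sin(x)^3 - 47.452482*sin(x)^2 - 45.101952*sin(x) - 20.222496)/(2.85*sin(x)^2 + 1.92*sin(x) - 1.12)^3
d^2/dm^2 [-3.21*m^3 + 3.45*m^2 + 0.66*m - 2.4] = 6.9 - 19.26*m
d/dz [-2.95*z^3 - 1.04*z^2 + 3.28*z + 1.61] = -8.85*z^2 - 2.08*z + 3.28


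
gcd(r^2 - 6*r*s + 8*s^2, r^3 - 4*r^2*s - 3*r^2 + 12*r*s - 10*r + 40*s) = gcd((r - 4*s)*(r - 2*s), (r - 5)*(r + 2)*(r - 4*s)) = r - 4*s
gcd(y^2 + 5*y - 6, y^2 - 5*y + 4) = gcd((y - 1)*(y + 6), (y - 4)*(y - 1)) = y - 1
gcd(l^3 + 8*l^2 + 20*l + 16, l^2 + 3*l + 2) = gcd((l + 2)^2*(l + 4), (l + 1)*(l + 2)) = l + 2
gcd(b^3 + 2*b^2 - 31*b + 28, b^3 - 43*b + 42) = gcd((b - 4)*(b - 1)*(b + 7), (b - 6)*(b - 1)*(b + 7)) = b^2 + 6*b - 7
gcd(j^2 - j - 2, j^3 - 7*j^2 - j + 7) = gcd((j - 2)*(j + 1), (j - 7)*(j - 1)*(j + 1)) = j + 1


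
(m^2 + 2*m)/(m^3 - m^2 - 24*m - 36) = m/(m^2 - 3*m - 18)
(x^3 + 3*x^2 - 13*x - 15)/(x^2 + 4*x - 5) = (x^2 - 2*x - 3)/(x - 1)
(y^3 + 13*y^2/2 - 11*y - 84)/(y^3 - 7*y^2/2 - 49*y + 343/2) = (y^2 + 10*y + 24)/(y^2 - 49)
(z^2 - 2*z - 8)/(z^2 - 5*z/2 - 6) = 2*(z + 2)/(2*z + 3)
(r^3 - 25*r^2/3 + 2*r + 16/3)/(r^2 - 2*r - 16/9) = 3*(r^2 - 9*r + 8)/(3*r - 8)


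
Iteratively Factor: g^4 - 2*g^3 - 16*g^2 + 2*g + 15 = (g + 1)*(g^3 - 3*g^2 - 13*g + 15) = (g - 5)*(g + 1)*(g^2 + 2*g - 3) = (g - 5)*(g + 1)*(g + 3)*(g - 1)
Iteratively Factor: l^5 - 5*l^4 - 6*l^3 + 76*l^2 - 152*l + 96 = (l - 3)*(l^4 - 2*l^3 - 12*l^2 + 40*l - 32) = (l - 3)*(l - 2)*(l^3 - 12*l + 16) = (l - 3)*(l - 2)^2*(l^2 + 2*l - 8) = (l - 3)*(l - 2)^3*(l + 4)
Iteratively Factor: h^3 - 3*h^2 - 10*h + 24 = (h - 2)*(h^2 - h - 12) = (h - 2)*(h + 3)*(h - 4)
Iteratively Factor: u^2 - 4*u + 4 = (u - 2)*(u - 2)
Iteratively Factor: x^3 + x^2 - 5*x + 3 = (x - 1)*(x^2 + 2*x - 3) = (x - 1)*(x + 3)*(x - 1)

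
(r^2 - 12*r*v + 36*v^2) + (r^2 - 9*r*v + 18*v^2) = 2*r^2 - 21*r*v + 54*v^2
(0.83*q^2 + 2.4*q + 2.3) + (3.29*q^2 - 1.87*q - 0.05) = 4.12*q^2 + 0.53*q + 2.25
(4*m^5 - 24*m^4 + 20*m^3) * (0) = 0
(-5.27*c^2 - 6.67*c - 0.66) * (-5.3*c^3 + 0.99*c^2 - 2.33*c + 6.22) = 27.931*c^5 + 30.1337*c^4 + 9.1738*c^3 - 17.8917*c^2 - 39.9496*c - 4.1052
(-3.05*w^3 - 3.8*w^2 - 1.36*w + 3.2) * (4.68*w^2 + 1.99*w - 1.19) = -14.274*w^5 - 23.8535*w^4 - 10.2973*w^3 + 16.7916*w^2 + 7.9864*w - 3.808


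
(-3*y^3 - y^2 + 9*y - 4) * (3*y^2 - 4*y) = -9*y^5 + 9*y^4 + 31*y^3 - 48*y^2 + 16*y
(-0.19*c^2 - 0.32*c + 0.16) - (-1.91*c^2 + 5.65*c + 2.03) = 1.72*c^2 - 5.97*c - 1.87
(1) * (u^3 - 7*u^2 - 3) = u^3 - 7*u^2 - 3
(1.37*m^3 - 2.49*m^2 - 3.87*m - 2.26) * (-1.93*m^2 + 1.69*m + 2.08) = -2.6441*m^5 + 7.121*m^4 + 6.1106*m^3 - 7.3577*m^2 - 11.869*m - 4.7008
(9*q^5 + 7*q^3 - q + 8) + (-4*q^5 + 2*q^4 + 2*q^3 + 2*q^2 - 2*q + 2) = 5*q^5 + 2*q^4 + 9*q^3 + 2*q^2 - 3*q + 10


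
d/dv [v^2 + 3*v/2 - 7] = 2*v + 3/2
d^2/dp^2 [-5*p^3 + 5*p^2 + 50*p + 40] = 10 - 30*p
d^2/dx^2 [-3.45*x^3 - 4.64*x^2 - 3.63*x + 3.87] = -20.7*x - 9.28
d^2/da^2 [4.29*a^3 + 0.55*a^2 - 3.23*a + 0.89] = 25.74*a + 1.1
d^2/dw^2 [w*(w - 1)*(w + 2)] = 6*w + 2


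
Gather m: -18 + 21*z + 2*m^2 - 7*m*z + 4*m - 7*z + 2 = 2*m^2 + m*(4 - 7*z) + 14*z - 16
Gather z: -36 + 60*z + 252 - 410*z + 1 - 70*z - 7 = 210 - 420*z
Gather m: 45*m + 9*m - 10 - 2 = 54*m - 12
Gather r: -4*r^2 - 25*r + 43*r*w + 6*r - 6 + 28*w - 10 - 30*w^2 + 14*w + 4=-4*r^2 + r*(43*w - 19) - 30*w^2 + 42*w - 12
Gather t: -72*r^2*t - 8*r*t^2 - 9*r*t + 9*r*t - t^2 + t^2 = -72*r^2*t - 8*r*t^2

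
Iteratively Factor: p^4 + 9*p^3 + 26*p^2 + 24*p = (p + 3)*(p^3 + 6*p^2 + 8*p) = p*(p + 3)*(p^2 + 6*p + 8) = p*(p + 3)*(p + 4)*(p + 2)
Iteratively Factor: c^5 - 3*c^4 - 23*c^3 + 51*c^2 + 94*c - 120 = (c - 1)*(c^4 - 2*c^3 - 25*c^2 + 26*c + 120) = (c - 3)*(c - 1)*(c^3 + c^2 - 22*c - 40) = (c - 3)*(c - 1)*(c + 4)*(c^2 - 3*c - 10) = (c - 3)*(c - 1)*(c + 2)*(c + 4)*(c - 5)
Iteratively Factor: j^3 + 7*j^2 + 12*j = (j + 4)*(j^2 + 3*j) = (j + 3)*(j + 4)*(j)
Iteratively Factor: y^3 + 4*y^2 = (y)*(y^2 + 4*y) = y^2*(y + 4)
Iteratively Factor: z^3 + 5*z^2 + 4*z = (z + 1)*(z^2 + 4*z) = (z + 1)*(z + 4)*(z)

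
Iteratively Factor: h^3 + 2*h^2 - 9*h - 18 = (h - 3)*(h^2 + 5*h + 6) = (h - 3)*(h + 3)*(h + 2)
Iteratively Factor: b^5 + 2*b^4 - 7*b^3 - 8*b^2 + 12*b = (b + 2)*(b^4 - 7*b^2 + 6*b) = b*(b + 2)*(b^3 - 7*b + 6) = b*(b - 2)*(b + 2)*(b^2 + 2*b - 3) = b*(b - 2)*(b - 1)*(b + 2)*(b + 3)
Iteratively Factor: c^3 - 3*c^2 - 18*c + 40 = (c - 2)*(c^2 - c - 20) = (c - 2)*(c + 4)*(c - 5)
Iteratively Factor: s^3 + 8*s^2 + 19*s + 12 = (s + 4)*(s^2 + 4*s + 3) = (s + 1)*(s + 4)*(s + 3)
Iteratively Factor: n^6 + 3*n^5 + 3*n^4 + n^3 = (n + 1)*(n^5 + 2*n^4 + n^3) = n*(n + 1)*(n^4 + 2*n^3 + n^2) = n^2*(n + 1)*(n^3 + 2*n^2 + n) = n^2*(n + 1)^2*(n^2 + n) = n^3*(n + 1)^2*(n + 1)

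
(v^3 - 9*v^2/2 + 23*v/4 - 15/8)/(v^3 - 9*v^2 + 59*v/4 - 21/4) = (v - 5/2)/(v - 7)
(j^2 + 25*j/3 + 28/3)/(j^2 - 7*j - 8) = (3*j^2 + 25*j + 28)/(3*(j^2 - 7*j - 8))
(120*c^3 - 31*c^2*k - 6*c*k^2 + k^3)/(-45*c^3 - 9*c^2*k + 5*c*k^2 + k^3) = (-8*c + k)/(3*c + k)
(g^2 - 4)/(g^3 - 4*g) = 1/g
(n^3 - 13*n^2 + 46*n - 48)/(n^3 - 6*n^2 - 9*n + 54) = (n^2 - 10*n + 16)/(n^2 - 3*n - 18)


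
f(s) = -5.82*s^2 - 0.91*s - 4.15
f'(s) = -11.64*s - 0.91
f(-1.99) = -25.39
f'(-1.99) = 22.25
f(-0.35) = -4.54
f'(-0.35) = 3.16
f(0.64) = -7.12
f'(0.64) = -8.36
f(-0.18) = -4.17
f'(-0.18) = 1.19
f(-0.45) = -4.92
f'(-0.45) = 4.33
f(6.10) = -226.26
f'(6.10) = -71.91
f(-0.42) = -4.79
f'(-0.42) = 3.98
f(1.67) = -21.90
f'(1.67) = -20.35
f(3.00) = -59.26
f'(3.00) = -35.83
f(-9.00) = -467.38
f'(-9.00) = 103.85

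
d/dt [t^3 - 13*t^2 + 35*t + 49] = 3*t^2 - 26*t + 35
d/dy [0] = 0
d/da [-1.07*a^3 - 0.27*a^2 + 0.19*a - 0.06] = -3.21*a^2 - 0.54*a + 0.19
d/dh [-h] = -1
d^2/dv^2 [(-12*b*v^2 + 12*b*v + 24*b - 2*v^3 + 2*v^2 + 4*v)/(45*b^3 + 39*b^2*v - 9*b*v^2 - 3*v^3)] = 4*((3*(b + v)*(-6*b*v^2 + 6*b*v + 12*b - v^3 + v^2 + 2*v) + (-13*b^2 + 6*b*v + 3*v^2)*(-12*b*v + 6*b - 3*v^2 + 2*v + 2))*(15*b^3 + 13*b^2*v - 3*b*v^2 - v^3) + (-6*b - 3*v + 1)*(15*b^3 + 13*b^2*v - 3*b*v^2 - v^3)^2 + (-13*b^2 + 6*b*v + 3*v^2)^2*(-6*b*v^2 + 6*b*v + 12*b - v^3 + v^2 + 2*v))/(3*(15*b^3 + 13*b^2*v - 3*b*v^2 - v^3)^3)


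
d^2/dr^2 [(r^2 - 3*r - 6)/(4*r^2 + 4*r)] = (-2*r^3 - 9*r^2 - 9*r - 3)/(r^3*(r^3 + 3*r^2 + 3*r + 1))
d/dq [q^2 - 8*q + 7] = 2*q - 8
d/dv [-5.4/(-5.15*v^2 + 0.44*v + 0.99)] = (2.376 - 55.62*v)/(-5.15*v^2 + 0.44*v + 0.99)^2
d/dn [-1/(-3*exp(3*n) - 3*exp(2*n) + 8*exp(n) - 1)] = (-9*exp(2*n) - 6*exp(n) + 8)*exp(n)/(3*exp(3*n) + 3*exp(2*n) - 8*exp(n) + 1)^2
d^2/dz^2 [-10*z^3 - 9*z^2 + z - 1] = -60*z - 18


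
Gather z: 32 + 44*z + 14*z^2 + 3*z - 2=14*z^2 + 47*z + 30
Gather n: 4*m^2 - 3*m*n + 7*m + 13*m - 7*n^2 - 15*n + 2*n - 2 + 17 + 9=4*m^2 + 20*m - 7*n^2 + n*(-3*m - 13) + 24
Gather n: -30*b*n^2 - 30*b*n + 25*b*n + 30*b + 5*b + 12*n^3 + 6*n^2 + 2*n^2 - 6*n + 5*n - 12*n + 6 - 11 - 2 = 35*b + 12*n^3 + n^2*(8 - 30*b) + n*(-5*b - 13) - 7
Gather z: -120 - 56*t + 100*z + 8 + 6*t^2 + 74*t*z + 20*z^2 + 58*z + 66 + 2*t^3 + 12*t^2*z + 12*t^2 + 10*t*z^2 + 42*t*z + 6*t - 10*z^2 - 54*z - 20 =2*t^3 + 18*t^2 - 50*t + z^2*(10*t + 10) + z*(12*t^2 + 116*t + 104) - 66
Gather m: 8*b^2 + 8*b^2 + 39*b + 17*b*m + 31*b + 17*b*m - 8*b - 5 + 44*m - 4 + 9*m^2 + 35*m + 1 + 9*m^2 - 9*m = 16*b^2 + 62*b + 18*m^2 + m*(34*b + 70) - 8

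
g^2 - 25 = (g - 5)*(g + 5)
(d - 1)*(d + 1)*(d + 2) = d^3 + 2*d^2 - d - 2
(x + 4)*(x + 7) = x^2 + 11*x + 28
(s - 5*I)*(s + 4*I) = s^2 - I*s + 20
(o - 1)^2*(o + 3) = o^3 + o^2 - 5*o + 3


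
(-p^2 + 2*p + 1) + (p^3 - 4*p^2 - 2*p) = p^3 - 5*p^2 + 1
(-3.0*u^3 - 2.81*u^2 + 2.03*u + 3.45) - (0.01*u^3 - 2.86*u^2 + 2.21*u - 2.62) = -3.01*u^3 + 0.0499999999999998*u^2 - 0.18*u + 6.07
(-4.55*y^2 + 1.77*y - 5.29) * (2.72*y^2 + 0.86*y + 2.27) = -12.376*y^4 + 0.9014*y^3 - 23.1951*y^2 - 0.5315*y - 12.0083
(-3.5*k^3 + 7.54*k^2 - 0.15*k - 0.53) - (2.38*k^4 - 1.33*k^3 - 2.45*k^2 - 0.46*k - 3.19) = -2.38*k^4 - 2.17*k^3 + 9.99*k^2 + 0.31*k + 2.66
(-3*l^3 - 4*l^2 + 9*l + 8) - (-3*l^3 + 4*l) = -4*l^2 + 5*l + 8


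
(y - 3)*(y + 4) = y^2 + y - 12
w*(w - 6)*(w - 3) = w^3 - 9*w^2 + 18*w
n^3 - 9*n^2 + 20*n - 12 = (n - 6)*(n - 2)*(n - 1)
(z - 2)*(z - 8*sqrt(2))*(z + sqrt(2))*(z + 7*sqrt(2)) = z^4 - 2*z^3 - 114*z^2 - 112*sqrt(2)*z + 228*z + 224*sqrt(2)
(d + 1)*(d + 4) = d^2 + 5*d + 4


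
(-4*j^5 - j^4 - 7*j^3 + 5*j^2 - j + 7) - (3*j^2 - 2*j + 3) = -4*j^5 - j^4 - 7*j^3 + 2*j^2 + j + 4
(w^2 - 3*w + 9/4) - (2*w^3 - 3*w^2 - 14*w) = -2*w^3 + 4*w^2 + 11*w + 9/4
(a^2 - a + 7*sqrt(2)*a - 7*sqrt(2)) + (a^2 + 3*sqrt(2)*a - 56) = 2*a^2 - a + 10*sqrt(2)*a - 56 - 7*sqrt(2)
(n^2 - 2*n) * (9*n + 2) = 9*n^3 - 16*n^2 - 4*n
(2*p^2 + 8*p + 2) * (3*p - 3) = 6*p^3 + 18*p^2 - 18*p - 6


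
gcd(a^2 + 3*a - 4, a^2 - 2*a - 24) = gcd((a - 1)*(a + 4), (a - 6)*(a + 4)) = a + 4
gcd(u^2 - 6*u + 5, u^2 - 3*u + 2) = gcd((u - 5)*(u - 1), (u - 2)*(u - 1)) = u - 1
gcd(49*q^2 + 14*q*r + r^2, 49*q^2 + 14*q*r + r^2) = 49*q^2 + 14*q*r + r^2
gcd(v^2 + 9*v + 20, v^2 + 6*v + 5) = v + 5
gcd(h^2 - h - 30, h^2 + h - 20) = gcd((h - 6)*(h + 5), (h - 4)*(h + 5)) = h + 5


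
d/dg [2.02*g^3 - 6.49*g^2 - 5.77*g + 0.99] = 6.06*g^2 - 12.98*g - 5.77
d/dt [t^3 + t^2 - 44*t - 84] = 3*t^2 + 2*t - 44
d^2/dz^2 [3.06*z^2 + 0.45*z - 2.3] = 6.12000000000000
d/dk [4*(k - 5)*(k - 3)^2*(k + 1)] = 16*k^3 - 120*k^2 + 224*k - 24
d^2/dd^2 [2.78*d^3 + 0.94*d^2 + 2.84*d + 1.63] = 16.68*d + 1.88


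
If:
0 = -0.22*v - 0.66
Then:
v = -3.00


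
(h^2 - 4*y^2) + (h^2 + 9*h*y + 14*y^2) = 2*h^2 + 9*h*y + 10*y^2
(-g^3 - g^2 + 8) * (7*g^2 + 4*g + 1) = -7*g^5 - 11*g^4 - 5*g^3 + 55*g^2 + 32*g + 8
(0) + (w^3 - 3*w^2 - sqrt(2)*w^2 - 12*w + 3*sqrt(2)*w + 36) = w^3 - 3*w^2 - sqrt(2)*w^2 - 12*w + 3*sqrt(2)*w + 36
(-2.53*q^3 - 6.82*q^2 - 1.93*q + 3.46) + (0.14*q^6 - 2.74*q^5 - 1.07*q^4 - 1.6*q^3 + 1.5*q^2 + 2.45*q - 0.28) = 0.14*q^6 - 2.74*q^5 - 1.07*q^4 - 4.13*q^3 - 5.32*q^2 + 0.52*q + 3.18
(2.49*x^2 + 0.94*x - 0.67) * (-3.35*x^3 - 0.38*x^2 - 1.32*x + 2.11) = -8.3415*x^5 - 4.0952*x^4 - 1.3995*x^3 + 4.2677*x^2 + 2.8678*x - 1.4137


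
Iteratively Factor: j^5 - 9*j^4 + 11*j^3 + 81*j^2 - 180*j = (j - 4)*(j^4 - 5*j^3 - 9*j^2 + 45*j) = (j - 5)*(j - 4)*(j^3 - 9*j) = (j - 5)*(j - 4)*(j + 3)*(j^2 - 3*j) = (j - 5)*(j - 4)*(j - 3)*(j + 3)*(j)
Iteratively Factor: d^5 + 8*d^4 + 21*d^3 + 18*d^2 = (d + 2)*(d^4 + 6*d^3 + 9*d^2) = (d + 2)*(d + 3)*(d^3 + 3*d^2) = (d + 2)*(d + 3)^2*(d^2) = d*(d + 2)*(d + 3)^2*(d)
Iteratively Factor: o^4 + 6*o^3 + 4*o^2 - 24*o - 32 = (o + 2)*(o^3 + 4*o^2 - 4*o - 16) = (o + 2)*(o + 4)*(o^2 - 4) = (o - 2)*(o + 2)*(o + 4)*(o + 2)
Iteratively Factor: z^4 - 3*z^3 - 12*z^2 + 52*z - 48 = (z - 2)*(z^3 - z^2 - 14*z + 24) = (z - 2)*(z + 4)*(z^2 - 5*z + 6) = (z - 3)*(z - 2)*(z + 4)*(z - 2)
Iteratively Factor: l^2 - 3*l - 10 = (l - 5)*(l + 2)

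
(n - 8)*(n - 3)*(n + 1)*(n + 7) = n^4 - 3*n^3 - 57*n^2 + 115*n + 168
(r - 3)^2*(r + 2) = r^3 - 4*r^2 - 3*r + 18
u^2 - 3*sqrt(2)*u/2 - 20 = (u - 4*sqrt(2))*(u + 5*sqrt(2)/2)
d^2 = d^2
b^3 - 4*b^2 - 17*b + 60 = (b - 5)*(b - 3)*(b + 4)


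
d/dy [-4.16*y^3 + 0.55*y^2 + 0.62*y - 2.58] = -12.48*y^2 + 1.1*y + 0.62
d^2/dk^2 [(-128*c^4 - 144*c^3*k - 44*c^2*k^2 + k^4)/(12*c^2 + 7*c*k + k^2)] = 2*(16*c^3 + 27*c^2*k + 9*c*k^2 + k^3)/(27*c^3 + 27*c^2*k + 9*c*k^2 + k^3)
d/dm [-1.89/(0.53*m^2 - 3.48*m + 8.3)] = (2.0034*m - 6.5772)/(0.53*m^2 - 3.48*m + 8.3)^2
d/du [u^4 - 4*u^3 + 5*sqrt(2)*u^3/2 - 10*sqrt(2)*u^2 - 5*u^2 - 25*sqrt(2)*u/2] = 4*u^3 - 12*u^2 + 15*sqrt(2)*u^2/2 - 20*sqrt(2)*u - 10*u - 25*sqrt(2)/2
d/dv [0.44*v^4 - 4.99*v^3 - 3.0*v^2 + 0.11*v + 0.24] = 1.76*v^3 - 14.97*v^2 - 6.0*v + 0.11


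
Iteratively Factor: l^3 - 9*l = (l + 3)*(l^2 - 3*l) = l*(l + 3)*(l - 3)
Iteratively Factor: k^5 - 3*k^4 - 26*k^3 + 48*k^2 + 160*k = (k - 5)*(k^4 + 2*k^3 - 16*k^2 - 32*k) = (k - 5)*(k + 2)*(k^3 - 16*k) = (k - 5)*(k - 4)*(k + 2)*(k^2 + 4*k) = (k - 5)*(k - 4)*(k + 2)*(k + 4)*(k)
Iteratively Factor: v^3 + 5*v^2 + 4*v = (v + 4)*(v^2 + v) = (v + 1)*(v + 4)*(v)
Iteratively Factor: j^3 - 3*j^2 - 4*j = (j)*(j^2 - 3*j - 4) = j*(j - 4)*(j + 1)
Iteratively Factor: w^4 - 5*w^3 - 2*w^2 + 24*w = (w + 2)*(w^3 - 7*w^2 + 12*w) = w*(w + 2)*(w^2 - 7*w + 12) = w*(w - 3)*(w + 2)*(w - 4)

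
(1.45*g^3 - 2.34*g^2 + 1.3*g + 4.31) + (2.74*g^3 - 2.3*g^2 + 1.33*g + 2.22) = 4.19*g^3 - 4.64*g^2 + 2.63*g + 6.53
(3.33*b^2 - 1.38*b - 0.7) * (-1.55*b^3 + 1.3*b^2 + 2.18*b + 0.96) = -5.1615*b^5 + 6.468*b^4 + 6.5504*b^3 - 0.7216*b^2 - 2.8508*b - 0.672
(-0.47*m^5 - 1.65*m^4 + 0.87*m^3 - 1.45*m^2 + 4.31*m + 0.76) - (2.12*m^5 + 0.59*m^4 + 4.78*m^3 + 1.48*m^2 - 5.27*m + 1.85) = -2.59*m^5 - 2.24*m^4 - 3.91*m^3 - 2.93*m^2 + 9.58*m - 1.09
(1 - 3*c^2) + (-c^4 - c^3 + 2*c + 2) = -c^4 - c^3 - 3*c^2 + 2*c + 3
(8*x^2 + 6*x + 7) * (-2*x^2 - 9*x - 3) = -16*x^4 - 84*x^3 - 92*x^2 - 81*x - 21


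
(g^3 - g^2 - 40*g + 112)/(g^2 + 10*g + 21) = (g^2 - 8*g + 16)/(g + 3)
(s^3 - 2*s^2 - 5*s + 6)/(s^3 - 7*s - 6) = (s - 1)/(s + 1)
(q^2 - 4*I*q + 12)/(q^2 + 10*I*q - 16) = (q - 6*I)/(q + 8*I)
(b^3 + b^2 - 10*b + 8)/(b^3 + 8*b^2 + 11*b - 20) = (b - 2)/(b + 5)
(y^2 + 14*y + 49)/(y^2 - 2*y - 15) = (y^2 + 14*y + 49)/(y^2 - 2*y - 15)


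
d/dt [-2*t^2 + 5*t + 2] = 5 - 4*t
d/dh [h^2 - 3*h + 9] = 2*h - 3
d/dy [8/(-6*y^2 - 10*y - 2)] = 4*(6*y + 5)/(3*y^2 + 5*y + 1)^2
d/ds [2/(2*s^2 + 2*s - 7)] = 4*(-2*s - 1)/(2*s^2 + 2*s - 7)^2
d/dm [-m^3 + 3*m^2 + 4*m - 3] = -3*m^2 + 6*m + 4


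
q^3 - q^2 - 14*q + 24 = (q - 3)*(q - 2)*(q + 4)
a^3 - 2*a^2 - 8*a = a*(a - 4)*(a + 2)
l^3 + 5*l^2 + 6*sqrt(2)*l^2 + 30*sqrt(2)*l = l*(l + 5)*(l + 6*sqrt(2))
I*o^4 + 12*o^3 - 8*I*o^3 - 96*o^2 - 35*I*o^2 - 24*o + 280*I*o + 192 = (o - 8)*(o - 8*I)*(o - 3*I)*(I*o + 1)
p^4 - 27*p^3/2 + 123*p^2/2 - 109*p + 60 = (p - 6)*(p - 4)*(p - 5/2)*(p - 1)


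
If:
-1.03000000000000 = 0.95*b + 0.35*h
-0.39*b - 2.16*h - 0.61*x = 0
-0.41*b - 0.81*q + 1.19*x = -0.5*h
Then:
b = 0.111459149047246*x - 1.16147220046985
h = 0.209710258418168 - 0.302531975985382*x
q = 1.22597007518264*x + 0.717356458520645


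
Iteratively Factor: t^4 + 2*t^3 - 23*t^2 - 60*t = (t + 3)*(t^3 - t^2 - 20*t) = (t - 5)*(t + 3)*(t^2 + 4*t) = (t - 5)*(t + 3)*(t + 4)*(t)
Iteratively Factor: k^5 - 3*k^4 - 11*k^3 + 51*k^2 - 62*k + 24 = (k - 1)*(k^4 - 2*k^3 - 13*k^2 + 38*k - 24) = (k - 1)^2*(k^3 - k^2 - 14*k + 24) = (k - 3)*(k - 1)^2*(k^2 + 2*k - 8) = (k - 3)*(k - 1)^2*(k + 4)*(k - 2)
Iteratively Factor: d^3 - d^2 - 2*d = (d + 1)*(d^2 - 2*d) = d*(d + 1)*(d - 2)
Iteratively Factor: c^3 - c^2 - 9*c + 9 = (c + 3)*(c^2 - 4*c + 3) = (c - 3)*(c + 3)*(c - 1)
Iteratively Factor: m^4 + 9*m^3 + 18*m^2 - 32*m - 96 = (m + 4)*(m^3 + 5*m^2 - 2*m - 24) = (m - 2)*(m + 4)*(m^2 + 7*m + 12) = (m - 2)*(m + 4)^2*(m + 3)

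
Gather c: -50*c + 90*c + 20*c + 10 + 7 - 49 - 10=60*c - 42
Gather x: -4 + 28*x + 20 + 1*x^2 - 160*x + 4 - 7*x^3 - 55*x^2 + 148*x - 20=-7*x^3 - 54*x^2 + 16*x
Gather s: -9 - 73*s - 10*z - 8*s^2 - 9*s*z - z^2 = -8*s^2 + s*(-9*z - 73) - z^2 - 10*z - 9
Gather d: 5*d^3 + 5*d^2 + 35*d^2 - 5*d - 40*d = 5*d^3 + 40*d^2 - 45*d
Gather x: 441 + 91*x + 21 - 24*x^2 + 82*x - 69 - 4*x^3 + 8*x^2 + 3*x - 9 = -4*x^3 - 16*x^2 + 176*x + 384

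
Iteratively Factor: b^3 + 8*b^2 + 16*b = (b)*(b^2 + 8*b + 16) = b*(b + 4)*(b + 4)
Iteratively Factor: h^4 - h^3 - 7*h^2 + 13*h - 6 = (h - 2)*(h^3 + h^2 - 5*h + 3) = (h - 2)*(h - 1)*(h^2 + 2*h - 3) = (h - 2)*(h - 1)^2*(h + 3)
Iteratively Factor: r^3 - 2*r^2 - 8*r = (r + 2)*(r^2 - 4*r) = (r - 4)*(r + 2)*(r)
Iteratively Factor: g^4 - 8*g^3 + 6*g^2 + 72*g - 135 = (g - 5)*(g^3 - 3*g^2 - 9*g + 27) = (g - 5)*(g - 3)*(g^2 - 9) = (g - 5)*(g - 3)*(g + 3)*(g - 3)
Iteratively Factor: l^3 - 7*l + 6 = (l - 1)*(l^2 + l - 6) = (l - 1)*(l + 3)*(l - 2)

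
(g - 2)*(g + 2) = g^2 - 4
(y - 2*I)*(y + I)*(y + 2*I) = y^3 + I*y^2 + 4*y + 4*I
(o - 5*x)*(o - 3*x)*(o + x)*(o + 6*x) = o^4 - o^3*x - 35*o^2*x^2 + 57*o*x^3 + 90*x^4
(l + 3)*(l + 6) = l^2 + 9*l + 18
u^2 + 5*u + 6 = (u + 2)*(u + 3)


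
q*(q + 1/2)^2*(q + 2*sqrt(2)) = q^4 + q^3 + 2*sqrt(2)*q^3 + q^2/4 + 2*sqrt(2)*q^2 + sqrt(2)*q/2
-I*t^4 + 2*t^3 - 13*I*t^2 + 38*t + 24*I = (t - 4*I)*(t + 2*I)*(t + 3*I)*(-I*t + 1)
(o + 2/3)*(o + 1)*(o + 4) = o^3 + 17*o^2/3 + 22*o/3 + 8/3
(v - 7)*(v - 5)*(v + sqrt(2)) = v^3 - 12*v^2 + sqrt(2)*v^2 - 12*sqrt(2)*v + 35*v + 35*sqrt(2)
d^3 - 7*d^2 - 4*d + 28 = (d - 7)*(d - 2)*(d + 2)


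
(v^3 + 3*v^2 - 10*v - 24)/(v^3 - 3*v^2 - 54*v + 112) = (v^3 + 3*v^2 - 10*v - 24)/(v^3 - 3*v^2 - 54*v + 112)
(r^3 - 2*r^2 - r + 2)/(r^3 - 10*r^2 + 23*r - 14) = (r + 1)/(r - 7)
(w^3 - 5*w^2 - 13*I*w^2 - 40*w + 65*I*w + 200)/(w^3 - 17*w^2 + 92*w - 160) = (w^2 - 13*I*w - 40)/(w^2 - 12*w + 32)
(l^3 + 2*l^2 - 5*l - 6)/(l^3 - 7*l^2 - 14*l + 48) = (l + 1)/(l - 8)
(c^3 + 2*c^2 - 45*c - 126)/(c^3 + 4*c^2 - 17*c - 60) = (c^2 - c - 42)/(c^2 + c - 20)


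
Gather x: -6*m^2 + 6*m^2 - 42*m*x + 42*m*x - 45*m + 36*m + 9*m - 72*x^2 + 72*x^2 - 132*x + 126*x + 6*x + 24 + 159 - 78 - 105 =0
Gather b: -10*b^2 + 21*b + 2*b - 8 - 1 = -10*b^2 + 23*b - 9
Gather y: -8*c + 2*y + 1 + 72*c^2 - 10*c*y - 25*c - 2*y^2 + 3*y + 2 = 72*c^2 - 33*c - 2*y^2 + y*(5 - 10*c) + 3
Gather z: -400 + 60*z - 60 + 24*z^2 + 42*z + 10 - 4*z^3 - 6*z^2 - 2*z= -4*z^3 + 18*z^2 + 100*z - 450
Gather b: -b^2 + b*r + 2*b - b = -b^2 + b*(r + 1)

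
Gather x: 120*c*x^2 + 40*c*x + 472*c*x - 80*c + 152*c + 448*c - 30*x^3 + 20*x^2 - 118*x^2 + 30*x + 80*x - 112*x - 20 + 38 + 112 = 520*c - 30*x^3 + x^2*(120*c - 98) + x*(512*c - 2) + 130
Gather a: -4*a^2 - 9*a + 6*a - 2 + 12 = -4*a^2 - 3*a + 10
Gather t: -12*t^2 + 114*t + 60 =-12*t^2 + 114*t + 60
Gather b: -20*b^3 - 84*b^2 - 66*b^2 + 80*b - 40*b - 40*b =-20*b^3 - 150*b^2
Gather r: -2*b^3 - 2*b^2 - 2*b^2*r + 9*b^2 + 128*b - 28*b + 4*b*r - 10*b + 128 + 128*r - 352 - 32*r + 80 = -2*b^3 + 7*b^2 + 90*b + r*(-2*b^2 + 4*b + 96) - 144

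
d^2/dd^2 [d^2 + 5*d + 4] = 2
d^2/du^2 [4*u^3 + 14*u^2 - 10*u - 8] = 24*u + 28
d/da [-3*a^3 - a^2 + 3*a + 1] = -9*a^2 - 2*a + 3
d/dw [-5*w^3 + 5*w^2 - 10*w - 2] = -15*w^2 + 10*w - 10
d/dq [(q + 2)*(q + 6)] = 2*q + 8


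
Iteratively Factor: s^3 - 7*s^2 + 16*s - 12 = (s - 2)*(s^2 - 5*s + 6) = (s - 2)^2*(s - 3)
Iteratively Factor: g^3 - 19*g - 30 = (g - 5)*(g^2 + 5*g + 6) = (g - 5)*(g + 2)*(g + 3)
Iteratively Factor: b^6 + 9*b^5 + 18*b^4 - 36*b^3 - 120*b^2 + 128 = (b + 2)*(b^5 + 7*b^4 + 4*b^3 - 44*b^2 - 32*b + 64) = (b + 2)*(b + 4)*(b^4 + 3*b^3 - 8*b^2 - 12*b + 16) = (b - 2)*(b + 2)*(b + 4)*(b^3 + 5*b^2 + 2*b - 8) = (b - 2)*(b + 2)^2*(b + 4)*(b^2 + 3*b - 4) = (b - 2)*(b + 2)^2*(b + 4)^2*(b - 1)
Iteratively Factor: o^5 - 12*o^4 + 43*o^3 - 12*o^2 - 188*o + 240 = (o + 2)*(o^4 - 14*o^3 + 71*o^2 - 154*o + 120) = (o - 3)*(o + 2)*(o^3 - 11*o^2 + 38*o - 40) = (o - 3)*(o - 2)*(o + 2)*(o^2 - 9*o + 20) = (o - 5)*(o - 3)*(o - 2)*(o + 2)*(o - 4)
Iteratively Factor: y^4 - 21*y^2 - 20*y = (y + 1)*(y^3 - y^2 - 20*y) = (y - 5)*(y + 1)*(y^2 + 4*y) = y*(y - 5)*(y + 1)*(y + 4)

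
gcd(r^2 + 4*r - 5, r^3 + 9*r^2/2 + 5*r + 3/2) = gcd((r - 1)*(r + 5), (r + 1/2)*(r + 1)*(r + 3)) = 1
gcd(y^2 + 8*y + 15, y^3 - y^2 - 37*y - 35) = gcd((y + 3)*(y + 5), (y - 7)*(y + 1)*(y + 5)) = y + 5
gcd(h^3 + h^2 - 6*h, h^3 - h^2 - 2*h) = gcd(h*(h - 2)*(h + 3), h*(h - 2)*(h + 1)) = h^2 - 2*h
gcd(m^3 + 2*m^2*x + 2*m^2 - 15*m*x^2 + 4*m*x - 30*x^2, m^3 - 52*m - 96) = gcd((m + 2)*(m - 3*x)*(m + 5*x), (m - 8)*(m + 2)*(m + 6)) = m + 2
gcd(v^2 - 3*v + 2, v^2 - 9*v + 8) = v - 1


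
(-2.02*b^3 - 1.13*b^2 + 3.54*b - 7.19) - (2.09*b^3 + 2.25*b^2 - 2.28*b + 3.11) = -4.11*b^3 - 3.38*b^2 + 5.82*b - 10.3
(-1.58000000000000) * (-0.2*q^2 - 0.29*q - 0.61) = 0.316*q^2 + 0.4582*q + 0.9638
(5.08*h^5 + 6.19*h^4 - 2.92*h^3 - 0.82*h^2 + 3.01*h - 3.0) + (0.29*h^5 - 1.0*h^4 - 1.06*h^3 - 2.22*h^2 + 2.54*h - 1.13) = 5.37*h^5 + 5.19*h^4 - 3.98*h^3 - 3.04*h^2 + 5.55*h - 4.13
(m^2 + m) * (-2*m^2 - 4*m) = -2*m^4 - 6*m^3 - 4*m^2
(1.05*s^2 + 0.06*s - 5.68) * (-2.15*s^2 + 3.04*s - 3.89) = -2.2575*s^4 + 3.063*s^3 + 8.3099*s^2 - 17.5006*s + 22.0952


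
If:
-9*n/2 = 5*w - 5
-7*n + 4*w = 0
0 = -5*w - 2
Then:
No Solution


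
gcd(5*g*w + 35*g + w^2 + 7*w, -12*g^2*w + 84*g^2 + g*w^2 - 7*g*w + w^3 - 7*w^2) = 1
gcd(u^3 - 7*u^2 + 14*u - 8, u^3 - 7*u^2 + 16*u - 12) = u - 2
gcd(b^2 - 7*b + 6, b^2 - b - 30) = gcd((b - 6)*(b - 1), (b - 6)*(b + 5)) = b - 6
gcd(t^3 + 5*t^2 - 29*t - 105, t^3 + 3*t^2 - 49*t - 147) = t^2 + 10*t + 21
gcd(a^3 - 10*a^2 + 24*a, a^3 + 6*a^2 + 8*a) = a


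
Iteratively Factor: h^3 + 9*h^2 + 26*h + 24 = (h + 4)*(h^2 + 5*h + 6) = (h + 3)*(h + 4)*(h + 2)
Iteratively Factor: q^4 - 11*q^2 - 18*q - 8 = (q - 4)*(q^3 + 4*q^2 + 5*q + 2) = (q - 4)*(q + 1)*(q^2 + 3*q + 2) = (q - 4)*(q + 1)*(q + 2)*(q + 1)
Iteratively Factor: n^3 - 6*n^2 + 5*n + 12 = (n - 3)*(n^2 - 3*n - 4) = (n - 3)*(n + 1)*(n - 4)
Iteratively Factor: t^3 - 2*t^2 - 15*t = (t - 5)*(t^2 + 3*t) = (t - 5)*(t + 3)*(t)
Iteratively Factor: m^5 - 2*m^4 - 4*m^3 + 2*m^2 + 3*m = (m + 1)*(m^4 - 3*m^3 - m^2 + 3*m) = (m + 1)^2*(m^3 - 4*m^2 + 3*m) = (m - 1)*(m + 1)^2*(m^2 - 3*m) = (m - 3)*(m - 1)*(m + 1)^2*(m)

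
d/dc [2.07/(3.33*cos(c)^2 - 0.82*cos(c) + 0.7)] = (13.7862*cos(c) - 1.6974)*sin(c)/(3.33*cos(c)^2 - 0.82*cos(c) + 0.7)^2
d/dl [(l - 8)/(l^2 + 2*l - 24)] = (l^2 + 2*l - 2*(l - 8)*(l + 1) - 24)/(l^2 + 2*l - 24)^2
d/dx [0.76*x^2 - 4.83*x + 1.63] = 1.52*x - 4.83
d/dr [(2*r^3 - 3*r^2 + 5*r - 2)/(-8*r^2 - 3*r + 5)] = (-16*r^4 - 12*r^3 + 79*r^2 - 62*r + 19)/(64*r^4 + 48*r^3 - 71*r^2 - 30*r + 25)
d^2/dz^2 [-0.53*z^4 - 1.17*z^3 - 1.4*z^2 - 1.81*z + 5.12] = -6.36*z^2 - 7.02*z - 2.8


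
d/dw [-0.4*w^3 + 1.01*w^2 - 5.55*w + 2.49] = -1.2*w^2 + 2.02*w - 5.55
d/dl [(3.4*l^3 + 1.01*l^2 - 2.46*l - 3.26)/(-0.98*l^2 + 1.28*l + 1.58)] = (-3.332*l^4 + 8.704*l^3 + 14.998*l^2 - 3.198*l + 0.286)/(0.9604*l^4 - 2.5088*l^3 - 1.4584*l^2 + 4.0448*l + 2.4964)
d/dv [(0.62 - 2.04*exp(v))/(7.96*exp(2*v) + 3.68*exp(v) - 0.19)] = (16.2384*exp(2*v) - 9.8704*exp(v) - 1.894)*exp(v)/(63.3616*exp(4*v) + 58.5856*exp(3*v) + 10.5176*exp(2*v) - 1.3984*exp(v) + 0.0361)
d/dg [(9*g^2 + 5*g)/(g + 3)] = 3*(3*g^2 + 18*g + 5)/(g^2 + 6*g + 9)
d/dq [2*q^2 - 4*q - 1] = 4*q - 4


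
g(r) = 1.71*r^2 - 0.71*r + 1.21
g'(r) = 3.42*r - 0.71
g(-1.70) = 7.36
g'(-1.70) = -6.52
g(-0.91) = 3.27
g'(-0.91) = -3.82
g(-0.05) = 1.25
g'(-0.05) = -0.88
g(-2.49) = 13.58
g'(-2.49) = -9.23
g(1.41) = 3.61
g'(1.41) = 4.11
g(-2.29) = 11.80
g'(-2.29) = -8.54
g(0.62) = 1.43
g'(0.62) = 1.41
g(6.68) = 72.77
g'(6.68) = 22.14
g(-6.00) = 67.03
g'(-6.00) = -21.23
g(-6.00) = 67.03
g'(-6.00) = -21.23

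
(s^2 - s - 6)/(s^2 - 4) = (s - 3)/(s - 2)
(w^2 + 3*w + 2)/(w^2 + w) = (w + 2)/w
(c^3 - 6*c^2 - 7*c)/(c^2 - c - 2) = c*(c - 7)/(c - 2)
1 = 1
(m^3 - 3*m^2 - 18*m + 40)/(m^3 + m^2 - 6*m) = (m^2 - m - 20)/(m*(m + 3))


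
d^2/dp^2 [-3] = 0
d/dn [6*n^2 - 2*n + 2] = 12*n - 2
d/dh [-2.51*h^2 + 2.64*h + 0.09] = 2.64 - 5.02*h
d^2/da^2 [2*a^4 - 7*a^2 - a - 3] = 24*a^2 - 14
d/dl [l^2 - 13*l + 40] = 2*l - 13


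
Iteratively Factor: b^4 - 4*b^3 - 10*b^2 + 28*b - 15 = (b + 3)*(b^3 - 7*b^2 + 11*b - 5) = (b - 5)*(b + 3)*(b^2 - 2*b + 1) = (b - 5)*(b - 1)*(b + 3)*(b - 1)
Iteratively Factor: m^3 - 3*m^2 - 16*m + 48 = (m - 3)*(m^2 - 16) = (m - 4)*(m - 3)*(m + 4)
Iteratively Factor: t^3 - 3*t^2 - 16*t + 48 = (t - 4)*(t^2 + t - 12) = (t - 4)*(t + 4)*(t - 3)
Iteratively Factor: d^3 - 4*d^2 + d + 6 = (d - 2)*(d^2 - 2*d - 3) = (d - 2)*(d + 1)*(d - 3)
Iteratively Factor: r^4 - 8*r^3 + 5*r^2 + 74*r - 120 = (r - 2)*(r^3 - 6*r^2 - 7*r + 60) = (r - 4)*(r - 2)*(r^2 - 2*r - 15) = (r - 4)*(r - 2)*(r + 3)*(r - 5)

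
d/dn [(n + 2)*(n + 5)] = 2*n + 7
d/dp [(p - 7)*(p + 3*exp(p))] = p + (p - 7)*(3*exp(p) + 1) + 3*exp(p)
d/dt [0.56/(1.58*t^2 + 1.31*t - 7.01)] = (-1.7696*t - 0.7336)/(1.58*t^2 + 1.31*t - 7.01)^2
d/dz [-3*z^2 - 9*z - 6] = -6*z - 9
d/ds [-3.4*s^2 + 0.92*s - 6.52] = 0.92 - 6.8*s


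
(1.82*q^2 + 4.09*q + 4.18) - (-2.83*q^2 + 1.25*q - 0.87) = 4.65*q^2 + 2.84*q + 5.05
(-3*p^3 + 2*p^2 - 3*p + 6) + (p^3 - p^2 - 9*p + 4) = -2*p^3 + p^2 - 12*p + 10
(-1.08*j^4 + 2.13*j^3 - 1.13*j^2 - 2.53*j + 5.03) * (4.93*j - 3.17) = -5.3244*j^5 + 13.9245*j^4 - 12.323*j^3 - 8.8908*j^2 + 32.818*j - 15.9451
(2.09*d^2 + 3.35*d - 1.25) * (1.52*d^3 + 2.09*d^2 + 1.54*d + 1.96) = 3.1768*d^5 + 9.4601*d^4 + 8.3201*d^3 + 6.6429*d^2 + 4.641*d - 2.45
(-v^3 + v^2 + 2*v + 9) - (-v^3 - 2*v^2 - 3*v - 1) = 3*v^2 + 5*v + 10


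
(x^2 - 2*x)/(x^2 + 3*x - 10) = x/(x + 5)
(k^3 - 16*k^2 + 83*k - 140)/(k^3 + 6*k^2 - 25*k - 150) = (k^2 - 11*k + 28)/(k^2 + 11*k + 30)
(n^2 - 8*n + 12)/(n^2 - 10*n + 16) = (n - 6)/(n - 8)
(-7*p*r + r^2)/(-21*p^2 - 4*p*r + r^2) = r/(3*p + r)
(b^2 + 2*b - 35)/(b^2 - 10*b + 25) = (b + 7)/(b - 5)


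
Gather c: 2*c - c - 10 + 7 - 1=c - 4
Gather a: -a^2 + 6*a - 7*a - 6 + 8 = -a^2 - a + 2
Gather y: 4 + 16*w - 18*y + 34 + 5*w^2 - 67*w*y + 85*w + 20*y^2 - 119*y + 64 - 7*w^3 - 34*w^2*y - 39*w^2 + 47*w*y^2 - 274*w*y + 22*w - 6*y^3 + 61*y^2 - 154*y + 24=-7*w^3 - 34*w^2 + 123*w - 6*y^3 + y^2*(47*w + 81) + y*(-34*w^2 - 341*w - 291) + 126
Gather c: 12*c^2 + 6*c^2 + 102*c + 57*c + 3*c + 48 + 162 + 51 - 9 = 18*c^2 + 162*c + 252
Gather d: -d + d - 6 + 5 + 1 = 0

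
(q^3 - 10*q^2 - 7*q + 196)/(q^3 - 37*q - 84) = (q - 7)/(q + 3)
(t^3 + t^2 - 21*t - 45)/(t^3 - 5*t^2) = 1 + 6/t + 9/t^2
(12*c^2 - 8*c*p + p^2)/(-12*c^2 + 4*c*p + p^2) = (-6*c + p)/(6*c + p)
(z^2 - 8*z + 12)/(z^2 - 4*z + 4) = (z - 6)/(z - 2)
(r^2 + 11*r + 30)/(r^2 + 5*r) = (r + 6)/r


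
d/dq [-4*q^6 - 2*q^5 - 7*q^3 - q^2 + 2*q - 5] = -24*q^5 - 10*q^4 - 21*q^2 - 2*q + 2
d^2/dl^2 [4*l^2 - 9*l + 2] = 8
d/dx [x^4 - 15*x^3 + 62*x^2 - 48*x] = 4*x^3 - 45*x^2 + 124*x - 48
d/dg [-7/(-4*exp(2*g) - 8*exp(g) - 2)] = -14*(exp(g) + 1)*exp(g)/(2*exp(2*g) + 4*exp(g) + 1)^2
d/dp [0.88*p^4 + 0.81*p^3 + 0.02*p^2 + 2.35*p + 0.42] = 3.52*p^3 + 2.43*p^2 + 0.04*p + 2.35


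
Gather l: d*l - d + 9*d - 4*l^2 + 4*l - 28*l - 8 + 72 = 8*d - 4*l^2 + l*(d - 24) + 64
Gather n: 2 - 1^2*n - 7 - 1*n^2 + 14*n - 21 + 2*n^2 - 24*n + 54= n^2 - 11*n + 28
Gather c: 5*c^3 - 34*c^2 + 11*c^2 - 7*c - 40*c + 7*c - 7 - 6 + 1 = 5*c^3 - 23*c^2 - 40*c - 12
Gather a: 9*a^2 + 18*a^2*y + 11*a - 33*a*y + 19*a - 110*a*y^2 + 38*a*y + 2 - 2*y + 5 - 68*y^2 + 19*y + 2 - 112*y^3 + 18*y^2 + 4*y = a^2*(18*y + 9) + a*(-110*y^2 + 5*y + 30) - 112*y^3 - 50*y^2 + 21*y + 9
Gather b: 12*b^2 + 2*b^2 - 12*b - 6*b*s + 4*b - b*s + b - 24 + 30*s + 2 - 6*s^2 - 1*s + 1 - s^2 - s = 14*b^2 + b*(-7*s - 7) - 7*s^2 + 28*s - 21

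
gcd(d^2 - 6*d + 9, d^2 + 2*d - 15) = d - 3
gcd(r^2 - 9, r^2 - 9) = r^2 - 9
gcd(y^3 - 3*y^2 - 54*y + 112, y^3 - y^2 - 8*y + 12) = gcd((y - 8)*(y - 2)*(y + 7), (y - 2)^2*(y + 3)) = y - 2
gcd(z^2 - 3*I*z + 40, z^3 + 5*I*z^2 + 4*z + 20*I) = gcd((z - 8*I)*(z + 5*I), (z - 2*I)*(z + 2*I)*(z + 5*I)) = z + 5*I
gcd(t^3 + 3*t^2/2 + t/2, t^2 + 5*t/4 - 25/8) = 1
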